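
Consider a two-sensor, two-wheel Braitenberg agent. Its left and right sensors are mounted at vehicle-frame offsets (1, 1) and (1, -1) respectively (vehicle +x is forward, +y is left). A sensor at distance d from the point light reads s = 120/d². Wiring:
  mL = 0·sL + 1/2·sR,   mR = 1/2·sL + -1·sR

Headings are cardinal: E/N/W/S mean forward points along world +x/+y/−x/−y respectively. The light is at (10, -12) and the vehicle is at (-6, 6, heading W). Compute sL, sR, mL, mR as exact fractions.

left sensor world pos  = (-7, 5); dL² = 578
right sensor world pos = (-7, 7); dR² = 650
sL = 120/578 = 60/289
sR = 120/650 = 12/65
mL = 0·sL + 1/2·sR = 6/65
mR = 1/2·sL + -1·sR = -1518/18785

60/289 12/65 6/65 -1518/18785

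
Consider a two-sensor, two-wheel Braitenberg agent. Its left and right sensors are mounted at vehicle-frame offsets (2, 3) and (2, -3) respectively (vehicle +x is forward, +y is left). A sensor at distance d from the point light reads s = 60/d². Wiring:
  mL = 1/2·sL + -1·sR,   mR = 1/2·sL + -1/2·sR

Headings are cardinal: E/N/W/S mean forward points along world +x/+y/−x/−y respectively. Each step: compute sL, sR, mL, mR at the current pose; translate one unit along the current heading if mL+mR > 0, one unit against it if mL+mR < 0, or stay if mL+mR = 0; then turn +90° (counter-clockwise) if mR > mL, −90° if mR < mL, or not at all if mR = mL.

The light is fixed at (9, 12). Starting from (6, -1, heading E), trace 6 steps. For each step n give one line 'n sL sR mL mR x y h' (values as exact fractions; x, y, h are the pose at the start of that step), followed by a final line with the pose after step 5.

n=0: pose=(6,-1,E); sL=60/101, sR=60/257; mL=1650/25957, mR=4680/25957; mL+mR=6330/25957 → advance +1; mR−mL=30/257 → turn +1·90°
n=1: pose=(7,-1,N); sL=30/73, sR=30/61; mL=-1275/4453, mR=-180/4453; mL+mR=-1455/4453 → advance -1; mR−mL=15/61 → turn +1·90°
n=2: pose=(7,-2,W); sL=12/61, sR=60/137; mL=-2838/8357, mR=-1008/8357; mL+mR=-3846/8357 → advance -1; mR−mL=30/137 → turn +1·90°
n=3: pose=(8,-2,S); sL=3/13, sR=15/68; mL=-93/884, mR=9/1768; mL+mR=-177/1768 → advance -1; mR−mL=15/136 → turn +1·90°
n=4: pose=(8,-1,E); sL=60/101, sR=60/257; mL=1650/25957, mR=4680/25957; mL+mR=6330/25957 → advance +1; mR−mL=30/257 → turn +1·90°
n=5: pose=(9,-1,N); sL=6/13, sR=6/13; mL=-3/13, mR=0; mL+mR=-3/13 → advance -1; mR−mL=3/13 → turn +1·90°

0 60/101 60/257 1650/25957 4680/25957 6 -1 E
1 30/73 30/61 -1275/4453 -180/4453 7 -1 N
2 12/61 60/137 -2838/8357 -1008/8357 7 -2 W
3 3/13 15/68 -93/884 9/1768 8 -2 S
4 60/101 60/257 1650/25957 4680/25957 8 -1 E
5 6/13 6/13 -3/13 0 9 -1 N
final 9 -2 W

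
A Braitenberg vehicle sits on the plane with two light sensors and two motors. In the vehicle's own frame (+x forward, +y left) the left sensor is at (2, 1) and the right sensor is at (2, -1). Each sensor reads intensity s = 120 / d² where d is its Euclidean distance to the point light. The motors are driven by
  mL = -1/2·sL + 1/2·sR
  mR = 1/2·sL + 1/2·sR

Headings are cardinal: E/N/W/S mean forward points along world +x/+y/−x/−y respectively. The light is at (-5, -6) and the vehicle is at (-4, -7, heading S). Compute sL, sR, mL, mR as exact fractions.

120/13 40/3 80/39 440/39

left sensor world pos  = (-3, -9); dL² = 13
right sensor world pos = (-5, -9); dR² = 9
sL = 120/13 = 120/13
sR = 120/9 = 40/3
mL = -1/2·sL + 1/2·sR = 80/39
mR = 1/2·sL + 1/2·sR = 440/39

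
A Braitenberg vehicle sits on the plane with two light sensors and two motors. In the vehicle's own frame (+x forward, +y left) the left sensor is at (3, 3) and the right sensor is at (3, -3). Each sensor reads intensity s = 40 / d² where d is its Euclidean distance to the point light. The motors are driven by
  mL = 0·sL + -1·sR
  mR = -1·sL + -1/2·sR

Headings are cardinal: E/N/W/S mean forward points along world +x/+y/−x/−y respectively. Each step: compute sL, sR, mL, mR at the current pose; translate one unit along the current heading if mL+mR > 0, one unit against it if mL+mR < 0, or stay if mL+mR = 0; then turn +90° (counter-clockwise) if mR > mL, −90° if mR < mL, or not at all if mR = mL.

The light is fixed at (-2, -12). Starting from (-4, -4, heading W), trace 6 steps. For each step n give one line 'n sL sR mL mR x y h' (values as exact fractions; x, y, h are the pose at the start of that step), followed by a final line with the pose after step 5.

0 4/5 20/73 -20/73 -342/365 -4 -4 W
1 40/137 8/25 -8/25 -1548/3425 -3 -4 N
2 5/13 2 -2 -18/13 -3 -5 E
3 8/25 40/101 -40/101 -1308/2525 -4 -5 N
4 20/41 4 -4 -102/41 -4 -6 E
5 40/117 40/81 -40/81 -620/1053 -5 -6 N
final -5 -7 E

n=0: pose=(-4,-4,W); sL=4/5, sR=20/73; mL=-20/73, mR=-342/365; mL+mR=-442/365 → advance -1; mR−mL=-242/365 → turn -1·90°
n=1: pose=(-3,-4,N); sL=40/137, sR=8/25; mL=-8/25, mR=-1548/3425; mL+mR=-2644/3425 → advance -1; mR−mL=-452/3425 → turn -1·90°
n=2: pose=(-3,-5,E); sL=5/13, sR=2; mL=-2, mR=-18/13; mL+mR=-44/13 → advance -1; mR−mL=8/13 → turn +1·90°
n=3: pose=(-4,-5,N); sL=8/25, sR=40/101; mL=-40/101, mR=-1308/2525; mL+mR=-2308/2525 → advance -1; mR−mL=-308/2525 → turn -1·90°
n=4: pose=(-4,-6,E); sL=20/41, sR=4; mL=-4, mR=-102/41; mL+mR=-266/41 → advance -1; mR−mL=62/41 → turn +1·90°
n=5: pose=(-5,-6,N); sL=40/117, sR=40/81; mL=-40/81, mR=-620/1053; mL+mR=-380/351 → advance -1; mR−mL=-100/1053 → turn -1·90°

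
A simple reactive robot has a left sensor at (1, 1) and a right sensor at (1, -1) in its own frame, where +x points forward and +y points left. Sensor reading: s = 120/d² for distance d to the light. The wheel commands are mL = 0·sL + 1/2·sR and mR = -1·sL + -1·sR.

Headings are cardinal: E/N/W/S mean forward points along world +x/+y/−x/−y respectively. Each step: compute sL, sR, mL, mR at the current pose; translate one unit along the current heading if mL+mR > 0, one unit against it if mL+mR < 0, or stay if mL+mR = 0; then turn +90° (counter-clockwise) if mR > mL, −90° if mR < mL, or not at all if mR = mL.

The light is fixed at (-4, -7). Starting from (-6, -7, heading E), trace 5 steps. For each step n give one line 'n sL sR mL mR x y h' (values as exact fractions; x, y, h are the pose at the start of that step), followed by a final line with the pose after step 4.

n=0: pose=(-6,-7,E); sL=60, sR=60; mL=30, mR=-120; mL+mR=-90 → advance -1; mR−mL=-150 → turn -1·90°
n=1: pose=(-7,-7,S); sL=24, sR=120/17; mL=60/17, mR=-528/17; mL+mR=-468/17 → advance -1; mR−mL=-588/17 → turn -1·90°
n=2: pose=(-7,-6,W); sL=15/2, sR=6; mL=3, mR=-27/2; mL+mR=-21/2 → advance -1; mR−mL=-33/2 → turn -1·90°
n=3: pose=(-6,-6,N); sL=120/13, sR=24; mL=12, mR=-432/13; mL+mR=-276/13 → advance -1; mR−mL=-588/13 → turn -1·90°
n=4: pose=(-6,-7,E); sL=60, sR=60; mL=30, mR=-120; mL+mR=-90 → advance -1; mR−mL=-150 → turn -1·90°

0 60 60 30 -120 -6 -7 E
1 24 120/17 60/17 -528/17 -7 -7 S
2 15/2 6 3 -27/2 -7 -6 W
3 120/13 24 12 -432/13 -6 -6 N
4 60 60 30 -120 -6 -7 E
final -7 -7 S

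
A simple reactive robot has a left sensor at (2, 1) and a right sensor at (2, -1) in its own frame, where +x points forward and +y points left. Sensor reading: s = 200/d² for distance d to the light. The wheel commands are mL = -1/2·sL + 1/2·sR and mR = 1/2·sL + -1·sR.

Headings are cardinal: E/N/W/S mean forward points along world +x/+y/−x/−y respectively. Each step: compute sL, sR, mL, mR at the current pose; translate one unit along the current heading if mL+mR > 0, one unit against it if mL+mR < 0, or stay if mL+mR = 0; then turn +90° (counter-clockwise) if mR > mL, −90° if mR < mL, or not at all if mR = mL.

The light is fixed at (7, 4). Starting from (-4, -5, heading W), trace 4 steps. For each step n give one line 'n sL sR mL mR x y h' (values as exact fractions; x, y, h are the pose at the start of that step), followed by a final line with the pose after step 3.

0 200/269 200/233 3600/62677 -30500/62677 -4 -5 W
1 20/17 20/13 40/221 -210/221 -3 -5 N
2 40/29 40/37 -160/1073 -420/1073 -3 -6 E
3 50/61 25/36 -275/4392 -625/2196 -4 -6 S
final -4 -5 W

n=0: pose=(-4,-5,W); sL=200/269, sR=200/233; mL=3600/62677, mR=-30500/62677; mL+mR=-100/233 → advance -1; mR−mL=-34100/62677 → turn -1·90°
n=1: pose=(-3,-5,N); sL=20/17, sR=20/13; mL=40/221, mR=-210/221; mL+mR=-10/13 → advance -1; mR−mL=-250/221 → turn -1·90°
n=2: pose=(-3,-6,E); sL=40/29, sR=40/37; mL=-160/1073, mR=-420/1073; mL+mR=-20/37 → advance -1; mR−mL=-260/1073 → turn -1·90°
n=3: pose=(-4,-6,S); sL=50/61, sR=25/36; mL=-275/4392, mR=-625/2196; mL+mR=-25/72 → advance -1; mR−mL=-325/1464 → turn -1·90°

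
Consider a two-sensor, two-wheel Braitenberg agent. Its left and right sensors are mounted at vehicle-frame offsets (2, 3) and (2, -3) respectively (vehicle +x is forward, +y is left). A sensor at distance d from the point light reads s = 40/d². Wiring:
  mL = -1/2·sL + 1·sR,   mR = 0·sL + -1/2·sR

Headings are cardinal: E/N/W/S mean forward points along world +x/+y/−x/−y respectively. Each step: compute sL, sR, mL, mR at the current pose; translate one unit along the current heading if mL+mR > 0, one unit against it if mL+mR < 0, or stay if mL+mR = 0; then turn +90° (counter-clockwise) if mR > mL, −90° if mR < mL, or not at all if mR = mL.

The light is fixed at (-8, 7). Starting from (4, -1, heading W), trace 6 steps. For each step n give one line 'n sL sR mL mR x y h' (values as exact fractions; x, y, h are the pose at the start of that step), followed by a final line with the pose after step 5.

0 40/221 8/25 1268/5525 -4/25 4 -1 W
1 2/5 5/29 -4/145 -5/58 3 -1 N
2 8/41 40/313 388/12833 -20/313 3 -2 E
3 4/29 4/17 82/493 -2/17 2 -2 S
4 40/233 40/113 7060/26329 -20/113 2 -3 W
5 2/5 5/26 -1/130 -5/52 1 -3 N
final 1 -4 E

n=0: pose=(4,-1,W); sL=40/221, sR=8/25; mL=1268/5525, mR=-4/25; mL+mR=384/5525 → advance +1; mR−mL=-2152/5525 → turn -1·90°
n=1: pose=(3,-1,N); sL=2/5, sR=5/29; mL=-4/145, mR=-5/58; mL+mR=-33/290 → advance -1; mR−mL=-17/290 → turn -1·90°
n=2: pose=(3,-2,E); sL=8/41, sR=40/313; mL=388/12833, mR=-20/313; mL+mR=-432/12833 → advance -1; mR−mL=-1208/12833 → turn -1·90°
n=3: pose=(2,-2,S); sL=4/29, sR=4/17; mL=82/493, mR=-2/17; mL+mR=24/493 → advance +1; mR−mL=-140/493 → turn -1·90°
n=4: pose=(2,-3,W); sL=40/233, sR=40/113; mL=7060/26329, mR=-20/113; mL+mR=2400/26329 → advance +1; mR−mL=-11720/26329 → turn -1·90°
n=5: pose=(1,-3,N); sL=2/5, sR=5/26; mL=-1/130, mR=-5/52; mL+mR=-27/260 → advance -1; mR−mL=-23/260 → turn -1·90°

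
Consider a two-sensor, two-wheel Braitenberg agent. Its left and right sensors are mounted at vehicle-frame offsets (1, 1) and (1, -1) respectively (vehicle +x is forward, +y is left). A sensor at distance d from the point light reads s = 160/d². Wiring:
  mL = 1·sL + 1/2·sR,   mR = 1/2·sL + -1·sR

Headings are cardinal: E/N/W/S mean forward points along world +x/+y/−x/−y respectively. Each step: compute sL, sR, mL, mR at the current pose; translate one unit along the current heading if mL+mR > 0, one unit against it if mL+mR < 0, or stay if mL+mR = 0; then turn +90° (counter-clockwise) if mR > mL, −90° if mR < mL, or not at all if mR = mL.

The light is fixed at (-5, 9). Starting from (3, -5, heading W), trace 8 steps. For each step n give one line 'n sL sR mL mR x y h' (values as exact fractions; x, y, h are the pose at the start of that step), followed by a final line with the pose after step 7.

n=0: pose=(3,-5,W); sL=80/137, sR=80/109; mL=14200/14933, mR=-6600/14933; mL+mR=7600/14933 → advance +1; mR−mL=-20800/14933 → turn -1·90°
n=1: pose=(2,-5,N); sL=32/41, sR=160/233; mL=10736/9553, mR=-2832/9553; mL+mR=7904/9553 → advance +1; mR−mL=-13568/9553 → turn -1·90°
n=2: pose=(2,-4,E); sL=10/13, sR=8/13; mL=14/13, mR=-3/13; mL+mR=11/13 → advance +1; mR−mL=-17/13 → turn -1·90°
n=3: pose=(3,-4,S); sL=160/277, sR=32/49; mL=12272/13573, mR=-4944/13573; mL+mR=7328/13573 → advance +1; mR−mL=-17216/13573 → turn -1·90°
n=4: pose=(3,-5,W); sL=80/137, sR=80/109; mL=14200/14933, mR=-6600/14933; mL+mR=7600/14933 → advance +1; mR−mL=-20800/14933 → turn -1·90°
n=5: pose=(2,-5,N); sL=32/41, sR=160/233; mL=10736/9553, mR=-2832/9553; mL+mR=7904/9553 → advance +1; mR−mL=-13568/9553 → turn -1·90°
n=6: pose=(2,-4,E); sL=10/13, sR=8/13; mL=14/13, mR=-3/13; mL+mR=11/13 → advance +1; mR−mL=-17/13 → turn -1·90°
n=7: pose=(3,-4,S); sL=160/277, sR=32/49; mL=12272/13573, mR=-4944/13573; mL+mR=7328/13573 → advance +1; mR−mL=-17216/13573 → turn -1·90°

0 80/137 80/109 14200/14933 -6600/14933 3 -5 W
1 32/41 160/233 10736/9553 -2832/9553 2 -5 N
2 10/13 8/13 14/13 -3/13 2 -4 E
3 160/277 32/49 12272/13573 -4944/13573 3 -4 S
4 80/137 80/109 14200/14933 -6600/14933 3 -5 W
5 32/41 160/233 10736/9553 -2832/9553 2 -5 N
6 10/13 8/13 14/13 -3/13 2 -4 E
7 160/277 32/49 12272/13573 -4944/13573 3 -4 S
final 3 -5 W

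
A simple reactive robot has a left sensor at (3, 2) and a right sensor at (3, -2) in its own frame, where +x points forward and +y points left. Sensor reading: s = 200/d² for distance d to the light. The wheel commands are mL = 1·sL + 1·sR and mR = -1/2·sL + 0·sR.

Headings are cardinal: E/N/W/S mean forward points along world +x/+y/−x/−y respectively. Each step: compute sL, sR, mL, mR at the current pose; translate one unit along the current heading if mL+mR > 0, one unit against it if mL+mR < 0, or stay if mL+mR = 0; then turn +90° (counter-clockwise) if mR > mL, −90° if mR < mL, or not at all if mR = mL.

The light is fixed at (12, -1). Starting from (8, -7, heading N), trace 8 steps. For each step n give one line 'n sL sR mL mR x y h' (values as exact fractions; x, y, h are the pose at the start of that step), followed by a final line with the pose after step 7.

n=0: pose=(8,-7,N); sL=40/9, sR=200/13; mL=2320/117, mR=-20/9; mL+mR=2060/117 → advance +1; mR−mL=-860/39 → turn -1·90°
n=1: pose=(8,-6,E); sL=20, sR=4; mL=24, mR=-10; mL+mR=14 → advance +1; mR−mL=-34 → turn -1·90°
n=2: pose=(9,-6,S); sL=40/13, sR=200/89; mL=6160/1157, mR=-20/13; mL+mR=4380/1157 → advance +1; mR−mL=-7940/1157 → turn -1·90°
n=3: pose=(9,-7,W); sL=2, sR=50/13; mL=76/13, mR=-1; mL+mR=63/13 → advance +1; mR−mL=-89/13 → turn -1·90°
n=4: pose=(8,-7,N); sL=40/9, sR=200/13; mL=2320/117, mR=-20/9; mL+mR=2060/117 → advance +1; mR−mL=-860/39 → turn -1·90°
n=5: pose=(8,-6,E); sL=20, sR=4; mL=24, mR=-10; mL+mR=14 → advance +1; mR−mL=-34 → turn -1·90°
n=6: pose=(9,-6,S); sL=40/13, sR=200/89; mL=6160/1157, mR=-20/13; mL+mR=4380/1157 → advance +1; mR−mL=-7940/1157 → turn -1·90°
n=7: pose=(9,-7,W); sL=2, sR=50/13; mL=76/13, mR=-1; mL+mR=63/13 → advance +1; mR−mL=-89/13 → turn -1·90°

0 40/9 200/13 2320/117 -20/9 8 -7 N
1 20 4 24 -10 8 -6 E
2 40/13 200/89 6160/1157 -20/13 9 -6 S
3 2 50/13 76/13 -1 9 -7 W
4 40/9 200/13 2320/117 -20/9 8 -7 N
5 20 4 24 -10 8 -6 E
6 40/13 200/89 6160/1157 -20/13 9 -6 S
7 2 50/13 76/13 -1 9 -7 W
final 8 -7 N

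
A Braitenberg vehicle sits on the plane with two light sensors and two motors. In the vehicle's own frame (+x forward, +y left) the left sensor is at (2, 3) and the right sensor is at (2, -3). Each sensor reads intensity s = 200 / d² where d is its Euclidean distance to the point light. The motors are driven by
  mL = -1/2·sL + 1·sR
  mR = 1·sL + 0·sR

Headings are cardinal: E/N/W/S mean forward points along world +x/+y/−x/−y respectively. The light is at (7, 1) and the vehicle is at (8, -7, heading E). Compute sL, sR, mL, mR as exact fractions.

100/17 20/13 -310/221 100/17

left sensor world pos  = (10, -4); dL² = 34
right sensor world pos = (10, -10); dR² = 130
sL = 200/34 = 100/17
sR = 200/130 = 20/13
mL = -1/2·sL + 1·sR = -310/221
mR = 1·sL + 0·sR = 100/17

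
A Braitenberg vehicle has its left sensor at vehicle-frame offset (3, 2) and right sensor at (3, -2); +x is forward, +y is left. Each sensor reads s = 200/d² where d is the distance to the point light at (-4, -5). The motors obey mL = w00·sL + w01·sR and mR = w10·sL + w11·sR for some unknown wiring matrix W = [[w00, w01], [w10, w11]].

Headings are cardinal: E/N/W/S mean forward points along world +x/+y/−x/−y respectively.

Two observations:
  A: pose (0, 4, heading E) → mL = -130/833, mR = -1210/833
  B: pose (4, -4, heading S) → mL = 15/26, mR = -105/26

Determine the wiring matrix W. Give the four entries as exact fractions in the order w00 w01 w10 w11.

-1 1/2 1/2 -1

obs A: pose=(0,4,E) → sL=20/17, sR=100/49, mL=-130/833, mR=-1210/833
obs B: pose=(4,-4,S) → sL=25/13, sR=5, mL=15/26, mR=-105/26
sensor matrix S = [[20/17, 100/49], [25/13, 5]]; det S = 21200/10829
solve [mL_A; mL_B] = S·[w00; w01] and [mR_A; mR_B] = S·[w10; w11]:
  w00 = -1, w01 = 1/2, w10 = 1/2, w11 = -1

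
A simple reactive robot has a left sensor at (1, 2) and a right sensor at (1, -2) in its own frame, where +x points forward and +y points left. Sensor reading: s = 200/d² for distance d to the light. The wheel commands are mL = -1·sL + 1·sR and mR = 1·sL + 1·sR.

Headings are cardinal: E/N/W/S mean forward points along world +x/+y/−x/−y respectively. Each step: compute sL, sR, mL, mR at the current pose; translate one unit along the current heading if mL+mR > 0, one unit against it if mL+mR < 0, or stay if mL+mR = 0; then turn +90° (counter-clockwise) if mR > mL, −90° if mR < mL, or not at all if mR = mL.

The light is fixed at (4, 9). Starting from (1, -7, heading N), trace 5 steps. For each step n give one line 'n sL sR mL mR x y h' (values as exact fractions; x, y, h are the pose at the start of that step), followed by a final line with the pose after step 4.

n=0: pose=(1,-7,N); sL=4/5, sR=100/113; mL=48/565, mR=952/565; mL+mR=200/113 → advance +1; mR−mL=8/5 → turn +1·90°
n=1: pose=(1,-6,W); sL=40/61, sR=40/37; mL=960/2257, mR=3920/2257; mL+mR=80/37 → advance +1; mR−mL=80/61 → turn +1·90°
n=2: pose=(0,-6,S); sL=10/13, sR=50/73; mL=-80/949, mR=1380/949; mL+mR=100/73 → advance +1; mR−mL=20/13 → turn +1·90°
n=3: pose=(0,-7,E); sL=40/41, sR=200/333; mL=-5120/13653, mR=21520/13653; mL+mR=400/333 → advance +1; mR−mL=80/41 → turn +1·90°
n=4: pose=(1,-7,N); sL=4/5, sR=100/113; mL=48/565, mR=952/565; mL+mR=200/113 → advance +1; mR−mL=8/5 → turn +1·90°

0 4/5 100/113 48/565 952/565 1 -7 N
1 40/61 40/37 960/2257 3920/2257 1 -6 W
2 10/13 50/73 -80/949 1380/949 0 -6 S
3 40/41 200/333 -5120/13653 21520/13653 0 -7 E
4 4/5 100/113 48/565 952/565 1 -7 N
final 1 -6 W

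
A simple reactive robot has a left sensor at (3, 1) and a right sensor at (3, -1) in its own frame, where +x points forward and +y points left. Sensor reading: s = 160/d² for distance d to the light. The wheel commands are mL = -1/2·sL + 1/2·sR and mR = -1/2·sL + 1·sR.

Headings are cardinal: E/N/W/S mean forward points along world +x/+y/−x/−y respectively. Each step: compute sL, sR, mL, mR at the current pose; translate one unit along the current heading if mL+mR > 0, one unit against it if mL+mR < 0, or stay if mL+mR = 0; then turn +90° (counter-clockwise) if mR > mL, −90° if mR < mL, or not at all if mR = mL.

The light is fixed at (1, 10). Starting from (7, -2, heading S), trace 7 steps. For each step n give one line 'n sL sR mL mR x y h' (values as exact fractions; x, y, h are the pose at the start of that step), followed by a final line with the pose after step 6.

0 80/137 16/25 96/3425 1192/3425 7 -2 S
1 32/45 160/277 -832/12465 2768/12465 7 -3 E
2 20/17 40/41 -70/697 270/697 8 -3 N
3 32/37 160/137 768/5069 3728/5069 8 -2 W
4 80/137 16/25 96/3425 1192/3425 7 -2 S
5 32/45 160/277 -832/12465 2768/12465 7 -3 E
6 20/17 40/41 -70/697 270/697 8 -3 N
final 8 -2 W

n=0: pose=(7,-2,S); sL=80/137, sR=16/25; mL=96/3425, mR=1192/3425; mL+mR=1288/3425 → advance +1; mR−mL=8/25 → turn +1·90°
n=1: pose=(7,-3,E); sL=32/45, sR=160/277; mL=-832/12465, mR=2768/12465; mL+mR=1936/12465 → advance +1; mR−mL=80/277 → turn +1·90°
n=2: pose=(8,-3,N); sL=20/17, sR=40/41; mL=-70/697, mR=270/697; mL+mR=200/697 → advance +1; mR−mL=20/41 → turn +1·90°
n=3: pose=(8,-2,W); sL=32/37, sR=160/137; mL=768/5069, mR=3728/5069; mL+mR=4496/5069 → advance +1; mR−mL=80/137 → turn +1·90°
n=4: pose=(7,-2,S); sL=80/137, sR=16/25; mL=96/3425, mR=1192/3425; mL+mR=1288/3425 → advance +1; mR−mL=8/25 → turn +1·90°
n=5: pose=(7,-3,E); sL=32/45, sR=160/277; mL=-832/12465, mR=2768/12465; mL+mR=1936/12465 → advance +1; mR−mL=80/277 → turn +1·90°
n=6: pose=(8,-3,N); sL=20/17, sR=40/41; mL=-70/697, mR=270/697; mL+mR=200/697 → advance +1; mR−mL=20/41 → turn +1·90°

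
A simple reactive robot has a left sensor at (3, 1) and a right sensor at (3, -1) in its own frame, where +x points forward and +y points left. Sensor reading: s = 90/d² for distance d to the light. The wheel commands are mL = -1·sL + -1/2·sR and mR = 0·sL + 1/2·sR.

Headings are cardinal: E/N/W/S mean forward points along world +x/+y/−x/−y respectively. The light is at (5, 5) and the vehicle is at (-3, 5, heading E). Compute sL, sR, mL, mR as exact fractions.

left sensor world pos  = (0, 6); dL² = 26
right sensor world pos = (0, 4); dR² = 26
sL = 90/26 = 45/13
sR = 90/26 = 45/13
mL = -1·sL + -1/2·sR = -135/26
mR = 0·sL + 1/2·sR = 45/26

45/13 45/13 -135/26 45/26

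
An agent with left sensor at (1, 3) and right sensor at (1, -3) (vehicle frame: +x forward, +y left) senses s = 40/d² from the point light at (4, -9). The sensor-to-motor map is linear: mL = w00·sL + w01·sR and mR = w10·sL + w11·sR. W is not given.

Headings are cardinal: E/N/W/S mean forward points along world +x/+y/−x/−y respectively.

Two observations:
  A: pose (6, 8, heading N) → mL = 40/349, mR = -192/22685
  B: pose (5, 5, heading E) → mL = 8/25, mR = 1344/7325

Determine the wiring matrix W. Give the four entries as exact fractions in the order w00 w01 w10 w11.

obs A: pose=(6,8,N) → sL=8/65, sR=40/349, mL=40/349, mR=-192/22685
obs B: pose=(5,5,E) → sL=40/293, sR=8/25, mL=8/25, mR=1344/7325
sensor matrix S = [[8/65, 40/349], [40/293, 8/25]]; det S = 3944448/166167625
solve [mL_A; mL_B] = S·[w00; w01] and [mR_A; mR_B] = S·[w10; w11]:
  w00 = 0, w01 = 1, w10 = -1, w11 = 1

0 1 -1 1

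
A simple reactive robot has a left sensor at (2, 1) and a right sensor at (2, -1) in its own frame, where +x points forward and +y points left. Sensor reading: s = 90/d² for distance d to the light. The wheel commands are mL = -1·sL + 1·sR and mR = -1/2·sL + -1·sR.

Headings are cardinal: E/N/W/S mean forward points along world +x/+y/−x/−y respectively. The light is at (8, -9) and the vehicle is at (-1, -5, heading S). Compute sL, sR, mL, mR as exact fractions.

left sensor world pos  = (0, -7); dL² = 68
right sensor world pos = (-2, -7); dR² = 104
sL = 90/68 = 45/34
sR = 90/104 = 45/52
mL = -1·sL + 1·sR = -405/884
mR = -1/2·sL + -1·sR = -675/442

45/34 45/52 -405/884 -675/442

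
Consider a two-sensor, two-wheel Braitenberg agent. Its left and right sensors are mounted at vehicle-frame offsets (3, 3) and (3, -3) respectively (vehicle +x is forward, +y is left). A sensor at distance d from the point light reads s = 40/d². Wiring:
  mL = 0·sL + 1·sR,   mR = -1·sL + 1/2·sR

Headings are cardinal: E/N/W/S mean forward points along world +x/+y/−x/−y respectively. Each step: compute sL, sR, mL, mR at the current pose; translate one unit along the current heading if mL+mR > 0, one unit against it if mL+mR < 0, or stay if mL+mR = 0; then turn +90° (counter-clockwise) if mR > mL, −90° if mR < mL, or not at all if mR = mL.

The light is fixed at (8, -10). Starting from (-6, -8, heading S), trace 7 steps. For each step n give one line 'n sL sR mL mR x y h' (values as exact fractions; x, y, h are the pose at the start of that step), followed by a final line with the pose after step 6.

n=0: pose=(-6,-8,S); sL=20/61, sR=4/29; mL=4/29, mR=-458/1769; mL+mR=-214/1769 → advance -1; mR−mL=-702/1769 → turn -1·90°
n=1: pose=(-6,-7,W); sL=40/289, sR=8/65; mL=8/65, mR=-1444/18785; mL+mR=868/18785 → advance +1; mR−mL=-3756/18785 → turn -1·90°
n=2: pose=(-7,-7,N); sL=1/9, sR=2/9; mL=2/9, mR=0; mL+mR=2/9 → advance +1; mR−mL=-2/9 → turn -1·90°
n=3: pose=(-7,-6,E); sL=40/193, sR=8/29; mL=8/29, mR=-388/5597; mL+mR=1156/5597 → advance +1; mR−mL=-1932/5597 → turn -1·90°
n=4: pose=(-6,-6,S); sL=20/61, sR=4/29; mL=4/29, mR=-458/1769; mL+mR=-214/1769 → advance -1; mR−mL=-702/1769 → turn -1·90°
n=5: pose=(-6,-5,W); sL=40/293, sR=40/353; mL=40/353, mR=-8260/103429; mL+mR=3460/103429 → advance +1; mR−mL=-19980/103429 → turn -1·90°
n=6: pose=(-7,-5,N); sL=10/97, sR=5/26; mL=5/26, mR=-35/5044; mL+mR=935/5044 → advance +1; mR−mL=-1005/5044 → turn -1·90°

0 20/61 4/29 4/29 -458/1769 -6 -8 S
1 40/289 8/65 8/65 -1444/18785 -6 -7 W
2 1/9 2/9 2/9 0 -7 -7 N
3 40/193 8/29 8/29 -388/5597 -7 -6 E
4 20/61 4/29 4/29 -458/1769 -6 -6 S
5 40/293 40/353 40/353 -8260/103429 -6 -5 W
6 10/97 5/26 5/26 -35/5044 -7 -5 N
final -7 -4 E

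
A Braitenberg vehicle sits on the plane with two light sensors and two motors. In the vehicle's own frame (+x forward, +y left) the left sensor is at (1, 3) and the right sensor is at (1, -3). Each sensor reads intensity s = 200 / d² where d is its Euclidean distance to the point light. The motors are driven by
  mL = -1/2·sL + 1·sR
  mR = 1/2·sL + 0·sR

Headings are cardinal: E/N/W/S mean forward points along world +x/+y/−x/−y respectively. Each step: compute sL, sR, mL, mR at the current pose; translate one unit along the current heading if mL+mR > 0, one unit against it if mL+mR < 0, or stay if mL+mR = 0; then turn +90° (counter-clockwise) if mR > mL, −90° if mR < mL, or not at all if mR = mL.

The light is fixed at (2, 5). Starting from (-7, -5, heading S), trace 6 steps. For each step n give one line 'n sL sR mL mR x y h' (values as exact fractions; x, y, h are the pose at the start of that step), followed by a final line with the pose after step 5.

0 200/157 40/53 980/8321 100/157 -7 -5 S
1 25/16 10/13 -5/416 25/32 -7 -6 E
2 200/221 8/5 1268/1105 100/221 -6 -6 N
3 100/49 100/109 -550/5341 50/49 -6 -5 E
4 200/181 200/97 26500/17557 100/181 -5 -5 N
5 25/9 10/9 -5/18 25/18 -5 -4 E
final -4 -4 N

n=0: pose=(-7,-5,S); sL=200/157, sR=40/53; mL=980/8321, mR=100/157; mL+mR=40/53 → advance +1; mR−mL=4320/8321 → turn +1·90°
n=1: pose=(-7,-6,E); sL=25/16, sR=10/13; mL=-5/416, mR=25/32; mL+mR=10/13 → advance +1; mR−mL=165/208 → turn +1·90°
n=2: pose=(-6,-6,N); sL=200/221, sR=8/5; mL=1268/1105, mR=100/221; mL+mR=8/5 → advance +1; mR−mL=-768/1105 → turn -1·90°
n=3: pose=(-6,-5,E); sL=100/49, sR=100/109; mL=-550/5341, mR=50/49; mL+mR=100/109 → advance +1; mR−mL=6000/5341 → turn +1·90°
n=4: pose=(-5,-5,N); sL=200/181, sR=200/97; mL=26500/17557, mR=100/181; mL+mR=200/97 → advance +1; mR−mL=-16800/17557 → turn -1·90°
n=5: pose=(-5,-4,E); sL=25/9, sR=10/9; mL=-5/18, mR=25/18; mL+mR=10/9 → advance +1; mR−mL=5/3 → turn +1·90°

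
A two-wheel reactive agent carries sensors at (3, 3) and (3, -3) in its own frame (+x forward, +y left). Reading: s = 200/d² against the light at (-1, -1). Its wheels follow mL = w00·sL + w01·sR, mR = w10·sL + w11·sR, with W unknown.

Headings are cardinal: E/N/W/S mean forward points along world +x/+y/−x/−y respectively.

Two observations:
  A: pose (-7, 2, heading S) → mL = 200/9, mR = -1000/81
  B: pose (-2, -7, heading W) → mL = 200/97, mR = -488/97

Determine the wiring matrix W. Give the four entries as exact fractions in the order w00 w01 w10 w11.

obs A: pose=(-7,2,S) → sL=200/9, sR=200/81, mL=200/9, mR=-1000/81
obs B: pose=(-2,-7,W) → sL=200/97, sR=8, mL=200/97, mR=-488/97
sensor matrix S = [[200/9, 200/81], [200/97, 8]]; det S = 1356800/7857
solve [mL_A; mL_B] = S·[w00; w01] and [mR_A; mR_B] = S·[w10; w11]:
  w00 = 1, w01 = 0, w10 = -1/2, w11 = -1/2

1 0 -1/2 -1/2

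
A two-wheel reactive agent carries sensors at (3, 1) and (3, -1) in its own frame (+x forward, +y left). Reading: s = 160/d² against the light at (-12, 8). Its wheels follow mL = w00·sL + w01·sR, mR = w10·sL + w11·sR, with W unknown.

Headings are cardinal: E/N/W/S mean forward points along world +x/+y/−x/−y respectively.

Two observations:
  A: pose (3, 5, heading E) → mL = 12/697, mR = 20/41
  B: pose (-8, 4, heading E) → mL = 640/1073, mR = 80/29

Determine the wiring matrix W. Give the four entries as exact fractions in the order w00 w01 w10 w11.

obs A: pose=(3,5,E) → sL=20/41, sR=8/17, mL=12/697, mR=20/41
obs B: pose=(-8,4,E) → sL=80/29, sR=80/37, mL=640/1073, mR=80/29
sensor matrix S = [[20/41, 8/17], [80/29, 80/37]]; det S = -182080/747881
solve [mL_A; mL_B] = S·[w00; w01] and [mR_A; mR_B] = S·[w10; w11]:
  w00 = 1, w01 = -1, w10 = 1, w11 = 0

1 -1 1 0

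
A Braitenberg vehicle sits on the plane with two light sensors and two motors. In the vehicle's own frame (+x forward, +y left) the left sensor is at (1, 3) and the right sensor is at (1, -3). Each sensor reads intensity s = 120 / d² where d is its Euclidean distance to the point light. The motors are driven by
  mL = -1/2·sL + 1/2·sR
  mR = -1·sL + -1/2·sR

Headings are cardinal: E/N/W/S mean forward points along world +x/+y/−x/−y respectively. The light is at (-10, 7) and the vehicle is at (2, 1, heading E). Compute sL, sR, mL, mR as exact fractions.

60/89 12/25 -216/2225 -2034/2225

left sensor world pos  = (3, 4); dL² = 178
right sensor world pos = (3, -2); dR² = 250
sL = 120/178 = 60/89
sR = 120/250 = 12/25
mL = -1/2·sL + 1/2·sR = -216/2225
mR = -1·sL + -1/2·sR = -2034/2225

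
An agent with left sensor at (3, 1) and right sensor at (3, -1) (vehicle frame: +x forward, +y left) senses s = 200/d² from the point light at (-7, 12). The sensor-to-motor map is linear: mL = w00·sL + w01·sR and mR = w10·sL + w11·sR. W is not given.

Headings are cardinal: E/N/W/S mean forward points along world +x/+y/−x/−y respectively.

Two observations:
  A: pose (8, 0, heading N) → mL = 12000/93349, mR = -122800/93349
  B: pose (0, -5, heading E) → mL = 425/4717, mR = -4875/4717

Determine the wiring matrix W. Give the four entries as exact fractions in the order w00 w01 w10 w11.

obs A: pose=(8,0,N) → sL=200/277, sR=200/337, mL=12000/93349, mR=-122800/93349
obs B: pose=(0,-5,E) → sL=50/89, sR=25/53, mL=425/4717, mR=-4875/4717
sensor matrix S = [[200/277, 200/337], [50/89, 25/53]]; det S = 3155000/440327233
solve [mL_A; mL_B] = S·[w00; w01] and [mR_A; mR_B] = S·[w10; w11]:
  w00 = 1, w01 = -1, w10 = -1, w11 = -1

1 -1 -1 -1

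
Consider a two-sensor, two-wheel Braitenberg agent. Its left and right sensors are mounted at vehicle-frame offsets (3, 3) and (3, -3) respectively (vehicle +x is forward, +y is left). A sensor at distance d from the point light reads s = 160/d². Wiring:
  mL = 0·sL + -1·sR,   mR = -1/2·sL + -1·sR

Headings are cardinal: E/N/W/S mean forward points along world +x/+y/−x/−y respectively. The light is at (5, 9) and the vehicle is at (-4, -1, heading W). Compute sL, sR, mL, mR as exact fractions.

160/313 160/193 -160/193 -65520/60409

left sensor world pos  = (-7, -4); dL² = 313
right sensor world pos = (-7, 2); dR² = 193
sL = 160/313 = 160/313
sR = 160/193 = 160/193
mL = 0·sL + -1·sR = -160/193
mR = -1/2·sL + -1·sR = -65520/60409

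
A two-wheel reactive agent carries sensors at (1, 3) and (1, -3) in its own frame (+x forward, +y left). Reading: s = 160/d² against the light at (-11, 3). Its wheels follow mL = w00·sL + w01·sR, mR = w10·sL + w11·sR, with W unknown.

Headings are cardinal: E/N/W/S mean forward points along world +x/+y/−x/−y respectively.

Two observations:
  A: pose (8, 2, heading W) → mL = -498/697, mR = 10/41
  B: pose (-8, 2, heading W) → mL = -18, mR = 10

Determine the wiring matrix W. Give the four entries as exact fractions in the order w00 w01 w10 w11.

-1 -1/2 0 1/2

obs A: pose=(8,2,W) → sL=8/17, sR=20/41, mL=-498/697, mR=10/41
obs B: pose=(-8,2,W) → sL=8, sR=20, mL=-18, mR=10
sensor matrix S = [[8/17, 20/41], [8, 20]]; det S = 3840/697
solve [mL_A; mL_B] = S·[w00; w01] and [mR_A; mR_B] = S·[w10; w11]:
  w00 = -1, w01 = -1/2, w10 = 0, w11 = 1/2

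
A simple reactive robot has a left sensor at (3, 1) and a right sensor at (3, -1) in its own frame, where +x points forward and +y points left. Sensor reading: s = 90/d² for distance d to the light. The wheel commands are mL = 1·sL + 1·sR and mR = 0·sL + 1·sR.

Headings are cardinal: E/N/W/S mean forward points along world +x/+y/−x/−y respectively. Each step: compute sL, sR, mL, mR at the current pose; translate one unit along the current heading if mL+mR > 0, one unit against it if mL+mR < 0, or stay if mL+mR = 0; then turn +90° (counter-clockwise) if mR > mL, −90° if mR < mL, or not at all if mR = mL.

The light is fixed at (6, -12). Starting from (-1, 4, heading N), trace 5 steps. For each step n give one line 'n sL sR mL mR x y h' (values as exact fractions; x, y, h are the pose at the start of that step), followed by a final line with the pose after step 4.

0 18/85 90/397 14796/33745 90/397 -1 4 N
1 9/34 45/136 81/136 45/136 -1 5 E
2 90/221 18/49 8388/10829 18/49 0 5 S
3 5/17 9/37 338/629 9/37 0 4 W
4 18/85 90/397 14796/33745 90/397 -1 4 N
final -1 5 E

n=0: pose=(-1,4,N); sL=18/85, sR=90/397; mL=14796/33745, mR=90/397; mL+mR=22446/33745 → advance +1; mR−mL=-18/85 → turn -1·90°
n=1: pose=(-1,5,E); sL=9/34, sR=45/136; mL=81/136, mR=45/136; mL+mR=63/68 → advance +1; mR−mL=-9/34 → turn -1·90°
n=2: pose=(0,5,S); sL=90/221, sR=18/49; mL=8388/10829, mR=18/49; mL+mR=12366/10829 → advance +1; mR−mL=-90/221 → turn -1·90°
n=3: pose=(0,4,W); sL=5/17, sR=9/37; mL=338/629, mR=9/37; mL+mR=491/629 → advance +1; mR−mL=-5/17 → turn -1·90°
n=4: pose=(-1,4,N); sL=18/85, sR=90/397; mL=14796/33745, mR=90/397; mL+mR=22446/33745 → advance +1; mR−mL=-18/85 → turn -1·90°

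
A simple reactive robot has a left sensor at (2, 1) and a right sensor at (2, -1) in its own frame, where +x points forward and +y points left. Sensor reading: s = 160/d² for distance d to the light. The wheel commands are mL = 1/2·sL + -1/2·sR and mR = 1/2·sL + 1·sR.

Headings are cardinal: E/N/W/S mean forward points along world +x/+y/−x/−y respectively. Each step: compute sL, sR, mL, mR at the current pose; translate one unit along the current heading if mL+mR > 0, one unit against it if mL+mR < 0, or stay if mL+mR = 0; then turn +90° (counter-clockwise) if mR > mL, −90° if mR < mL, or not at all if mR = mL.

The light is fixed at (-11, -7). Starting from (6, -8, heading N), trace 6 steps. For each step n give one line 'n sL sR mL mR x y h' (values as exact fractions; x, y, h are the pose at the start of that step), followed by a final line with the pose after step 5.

n=0: pose=(6,-8,N); sL=160/257, sR=32/65; mL=1088/16705, mR=13424/16705; mL+mR=14512/16705 → advance +1; mR−mL=48/65 → turn +1·90°
n=1: pose=(6,-7,W); sL=80/113, sR=80/113; mL=0, mR=120/113; mL+mR=120/113 → advance +1; mR−mL=120/113 → turn +1·90°
n=2: pose=(5,-7,S); sL=160/293, sR=160/229; mL=-5120/67097, mR=65200/67097; mL+mR=60080/67097 → advance +1; mR−mL=240/229 → turn +1·90°
n=3: pose=(5,-8,E); sL=40/81, sR=20/41; mL=10/3321, mR=2440/3321; mL+mR=2450/3321 → advance +1; mR−mL=30/41 → turn +1·90°
n=4: pose=(6,-8,N); sL=160/257, sR=32/65; mL=1088/16705, mR=13424/16705; mL+mR=14512/16705 → advance +1; mR−mL=48/65 → turn +1·90°
n=5: pose=(6,-7,W); sL=80/113, sR=80/113; mL=0, mR=120/113; mL+mR=120/113 → advance +1; mR−mL=120/113 → turn +1·90°

0 160/257 32/65 1088/16705 13424/16705 6 -8 N
1 80/113 80/113 0 120/113 6 -7 W
2 160/293 160/229 -5120/67097 65200/67097 5 -7 S
3 40/81 20/41 10/3321 2440/3321 5 -8 E
4 160/257 32/65 1088/16705 13424/16705 6 -8 N
5 80/113 80/113 0 120/113 6 -7 W
final 5 -7 S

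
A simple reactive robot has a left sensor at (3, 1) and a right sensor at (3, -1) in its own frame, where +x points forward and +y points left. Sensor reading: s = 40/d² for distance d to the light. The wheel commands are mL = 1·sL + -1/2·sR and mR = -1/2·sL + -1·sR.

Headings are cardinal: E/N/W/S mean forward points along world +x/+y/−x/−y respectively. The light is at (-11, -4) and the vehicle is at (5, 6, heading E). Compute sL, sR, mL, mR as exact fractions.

20/241 20/221 2010/53261 -7030/53261

left sensor world pos  = (8, 7); dL² = 482
right sensor world pos = (8, 5); dR² = 442
sL = 40/482 = 20/241
sR = 40/442 = 20/221
mL = 1·sL + -1/2·sR = 2010/53261
mR = -1/2·sL + -1·sR = -7030/53261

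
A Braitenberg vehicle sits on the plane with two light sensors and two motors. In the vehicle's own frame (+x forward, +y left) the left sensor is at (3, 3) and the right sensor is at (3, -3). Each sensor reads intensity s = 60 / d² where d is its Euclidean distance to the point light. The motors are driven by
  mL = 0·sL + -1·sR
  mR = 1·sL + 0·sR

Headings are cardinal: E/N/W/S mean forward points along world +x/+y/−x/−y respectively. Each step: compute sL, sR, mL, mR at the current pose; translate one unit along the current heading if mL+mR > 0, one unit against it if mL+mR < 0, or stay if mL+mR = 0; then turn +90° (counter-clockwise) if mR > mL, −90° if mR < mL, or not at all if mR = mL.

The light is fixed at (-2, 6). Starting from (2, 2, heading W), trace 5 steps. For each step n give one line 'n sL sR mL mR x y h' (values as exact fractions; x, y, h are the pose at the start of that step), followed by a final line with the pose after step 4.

n=0: pose=(2,2,W); sL=6/5, sR=30; mL=-30, mR=6/5; mL+mR=-144/5 → advance -1; mR−mL=156/5 → turn +1·90°
n=1: pose=(3,2,S); sL=60/113, sR=60/53; mL=-60/53, mR=60/113; mL+mR=-3600/5989 → advance -1; mR−mL=9960/5989 → turn +1·90°
n=2: pose=(3,3,E); sL=15/16, sR=3/5; mL=-3/5, mR=15/16; mL+mR=27/80 → advance +1; mR−mL=123/80 → turn +1·90°
n=3: pose=(4,3,N); sL=20/3, sR=20/27; mL=-20/27, mR=20/3; mL+mR=160/27 → advance +1; mR−mL=200/27 → turn +1·90°
n=4: pose=(4,4,W); sL=30/17, sR=6; mL=-6, mR=30/17; mL+mR=-72/17 → advance -1; mR−mL=132/17 → turn +1·90°

0 6/5 30 -30 6/5 2 2 W
1 60/113 60/53 -60/53 60/113 3 2 S
2 15/16 3/5 -3/5 15/16 3 3 E
3 20/3 20/27 -20/27 20/3 4 3 N
4 30/17 6 -6 30/17 4 4 W
final 5 4 S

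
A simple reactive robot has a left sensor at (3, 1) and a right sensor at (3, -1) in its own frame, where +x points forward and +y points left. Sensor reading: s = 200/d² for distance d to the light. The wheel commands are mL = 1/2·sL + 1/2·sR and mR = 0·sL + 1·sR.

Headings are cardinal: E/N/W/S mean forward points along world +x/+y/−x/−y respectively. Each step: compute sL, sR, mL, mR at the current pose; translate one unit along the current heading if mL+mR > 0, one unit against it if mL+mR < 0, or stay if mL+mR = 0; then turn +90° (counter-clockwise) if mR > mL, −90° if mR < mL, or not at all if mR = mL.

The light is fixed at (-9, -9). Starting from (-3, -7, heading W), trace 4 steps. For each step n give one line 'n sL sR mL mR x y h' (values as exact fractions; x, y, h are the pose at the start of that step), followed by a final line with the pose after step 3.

0 20 100/9 140/9 100/9 -3 -7 W
1 200/41 200/61 10200/2501 200/61 -4 -7 N
2 5/2 50/17 185/68 50/17 -4 -6 E
3 200/61 40/17 2920/1037 40/17 -3 -6 N
final -3 -5 E

n=0: pose=(-3,-7,W); sL=20, sR=100/9; mL=140/9, mR=100/9; mL+mR=80/3 → advance +1; mR−mL=-40/9 → turn -1·90°
n=1: pose=(-4,-7,N); sL=200/41, sR=200/61; mL=10200/2501, mR=200/61; mL+mR=18400/2501 → advance +1; mR−mL=-2000/2501 → turn -1·90°
n=2: pose=(-4,-6,E); sL=5/2, sR=50/17; mL=185/68, mR=50/17; mL+mR=385/68 → advance +1; mR−mL=15/68 → turn +1·90°
n=3: pose=(-3,-6,N); sL=200/61, sR=40/17; mL=2920/1037, mR=40/17; mL+mR=5360/1037 → advance +1; mR−mL=-480/1037 → turn -1·90°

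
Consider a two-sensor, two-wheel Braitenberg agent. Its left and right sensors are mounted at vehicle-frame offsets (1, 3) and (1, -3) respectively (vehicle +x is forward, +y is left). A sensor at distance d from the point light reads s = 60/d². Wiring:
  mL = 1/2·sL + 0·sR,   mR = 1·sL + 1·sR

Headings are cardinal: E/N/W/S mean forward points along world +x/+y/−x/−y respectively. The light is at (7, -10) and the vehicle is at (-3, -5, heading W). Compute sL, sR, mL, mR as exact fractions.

12/25 12/37 6/25 744/925

left sensor world pos  = (-4, -8); dL² = 125
right sensor world pos = (-4, -2); dR² = 185
sL = 60/125 = 12/25
sR = 60/185 = 12/37
mL = 1/2·sL + 0·sR = 6/25
mR = 1·sL + 1·sR = 744/925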